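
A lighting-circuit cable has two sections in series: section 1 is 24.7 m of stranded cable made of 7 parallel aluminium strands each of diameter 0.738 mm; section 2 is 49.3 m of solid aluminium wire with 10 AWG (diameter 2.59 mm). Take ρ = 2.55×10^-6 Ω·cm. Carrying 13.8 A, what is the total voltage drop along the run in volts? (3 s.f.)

ρ = 2.55×10^-6 Ω·cm = 2.55×10^-8 Ω·m
Section 1: A_strand = π(3.6900e-04)² = 4.278e-07 m²; R₁ = ρL/(N·A_s) = (2.55×10^-8)(24.7)/(7×4.278e-07) = 0.2103 Ω
Section 2: A = π(2.59/2 mm)² = π(1.2950e-03 m)² = 5.269e-06 m²
R₂ = (2.55×10^-8)(49.3)/(5.269e-06) = 0.2386 Ω
R = R₁ + R₂ = 0.449 Ω
V = IR = 13.8 × 0.449 = 6.20 V

6.20 V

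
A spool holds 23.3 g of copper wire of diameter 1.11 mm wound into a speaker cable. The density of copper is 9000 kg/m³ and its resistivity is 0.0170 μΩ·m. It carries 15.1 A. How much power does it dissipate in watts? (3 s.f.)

ρ = 0.0170 μΩ·m = 1.70×10^-8 Ω·m
A = π(d/2)² = π(5.5500e-04 m)² = 9.6769e-07 m²
L = m/(density·A) = 0.0233/(9000×9.6769e-07) = 2.675 m
R = ρL/A = (1.70×10^-8)(2.675)/(9.6769e-07) = 0.047 Ω
P = I²R = (15.1)² × 0.047 = 10.7 W

10.7 W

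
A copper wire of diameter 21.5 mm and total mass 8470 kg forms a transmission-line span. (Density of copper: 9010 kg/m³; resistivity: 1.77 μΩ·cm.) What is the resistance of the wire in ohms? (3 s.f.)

ρ = 1.77 μΩ·cm = 1.77×10^-8 Ω·m
A = π(d/2)² = π(1.0750e-02 m)² = 3.6305e-04 m²
L = m/(density·A) = 8470/(9010×3.6305e-04) = 2589 m
R = ρL/A = (1.77×10^-8)(2589)/(3.6305e-04) = 0.126 Ω

0.126 Ω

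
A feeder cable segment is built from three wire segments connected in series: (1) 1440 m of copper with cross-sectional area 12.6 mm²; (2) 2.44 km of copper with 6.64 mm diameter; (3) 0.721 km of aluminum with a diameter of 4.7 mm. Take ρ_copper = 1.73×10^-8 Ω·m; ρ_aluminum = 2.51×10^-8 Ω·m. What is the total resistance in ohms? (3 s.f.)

4.24 Ω

Seg 1: A = 12.6 mm² = 1.260e-05 m²
R_1 = (1.73×10^-8)(1440)/(1.260e-05) = 1.977 Ω
Seg 2: A = π(d/2)² = π(3.3200e-03 m)² = 3.463e-05 m²
R_2 = (1.73×10^-8)(2440)/(3.463e-05) = 1.219 Ω
Seg 3: A = π(d/2)² = π(2.3500e-03 m)² = 1.735e-05 m²
R_3 = (2.51×10^-8)(721)/(1.735e-05) = 1.043 Ω
R_total = R_1 + R_2 + R_3 = 4.24 Ω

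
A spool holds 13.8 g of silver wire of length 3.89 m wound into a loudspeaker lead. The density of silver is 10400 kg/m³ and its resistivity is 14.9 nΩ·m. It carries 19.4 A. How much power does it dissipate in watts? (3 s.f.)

64.0 W

ρ = 14.9 nΩ·m = 1.49×10^-8 Ω·m
A = m/(density·L) = 0.0138/(10400×3.89) = 3.4111e-07 m²
R = ρL/A = (1.49×10^-8)(3.89)/(3.4111e-07) = 0.1699 Ω
P = I²R = (19.4)² × 0.1699 = 64.0 W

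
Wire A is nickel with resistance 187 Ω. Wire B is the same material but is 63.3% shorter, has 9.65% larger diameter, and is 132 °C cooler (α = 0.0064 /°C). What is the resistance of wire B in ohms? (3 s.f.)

8.86 Ω

R ∝ ρL/d² with ρ ∝ (1+αΔT), so R_B/R_A = (1 − 63.3/100) × (1 + 9.65/100)⁻² × (1 − 0.0064×132)
= 0.367 × 0.8317 × 0.1552 = 0.04737
R_B = 0.04737 × 187 = 8.86 Ω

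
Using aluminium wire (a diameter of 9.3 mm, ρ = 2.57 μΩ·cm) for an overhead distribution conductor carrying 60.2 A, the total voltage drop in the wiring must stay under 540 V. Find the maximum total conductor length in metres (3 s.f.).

23700 m

ρ = 2.57 μΩ·cm = 2.57×10^-8 Ω·m
A = π(d/2)² = π(4.6500e-03 m)² = 6.793e-05 m²
L_max = V_max·A/(1·ρI) = (540)(6.793e-05)/(2.57×10^-8×60.2) = 23700 m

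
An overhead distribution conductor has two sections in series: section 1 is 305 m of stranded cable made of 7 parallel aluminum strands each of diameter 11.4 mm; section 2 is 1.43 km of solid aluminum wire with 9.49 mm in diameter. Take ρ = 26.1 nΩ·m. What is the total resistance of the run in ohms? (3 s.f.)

ρ = 26.1 nΩ·m = 2.61×10^-8 Ω·m
Section 1: A_strand = π(5.7000e-03)² = 1.021e-04 m²; R₁ = ρL/(N·A_s) = (2.61×10^-8)(305)/(7×1.021e-04) = 0.01114 Ω
Section 2: A = π(d/2)² = π(4.7450e-03 m)² = 7.073e-05 m²
R₂ = (2.61×10^-8)(1430)/(7.073e-05) = 0.5277 Ω
R = R₁ + R₂ = 0.539 Ω

0.539 Ω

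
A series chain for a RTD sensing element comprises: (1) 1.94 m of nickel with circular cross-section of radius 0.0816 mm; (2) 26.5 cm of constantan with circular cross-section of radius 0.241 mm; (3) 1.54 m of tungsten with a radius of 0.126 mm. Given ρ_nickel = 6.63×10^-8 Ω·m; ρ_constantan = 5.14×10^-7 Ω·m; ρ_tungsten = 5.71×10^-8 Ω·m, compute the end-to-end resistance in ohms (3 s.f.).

Seg 1: A = πr² = π(8.1600e-05 m)² = 2.092e-08 m²
R_1 = (6.63×10^-8)(1.94)/(2.092e-08) = 6.149 Ω
Seg 2: A = πr² = π(2.4100e-04 m)² = 1.825e-07 m²
R_2 = (5.14×10^-7)(0.265)/(1.825e-07) = 0.7465 Ω
Seg 3: A = πr² = π(1.2600e-04 m)² = 4.988e-08 m²
R_3 = (5.71×10^-8)(1.54)/(4.988e-08) = 1.763 Ω
R_total = R_1 + R_2 + R_3 = 8.66 Ω

8.66 Ω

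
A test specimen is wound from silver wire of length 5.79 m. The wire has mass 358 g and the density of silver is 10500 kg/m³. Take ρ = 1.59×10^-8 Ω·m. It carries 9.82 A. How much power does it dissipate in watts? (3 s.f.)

A = m/(density·L) = 0.358/(10500×5.79) = 5.8886e-06 m²
R = ρL/A = (1.59×10^-8)(5.79)/(5.8886e-06) = 0.01563 Ω
P = I²R = (9.82)² × 0.01563 = 1.51 W

1.51 W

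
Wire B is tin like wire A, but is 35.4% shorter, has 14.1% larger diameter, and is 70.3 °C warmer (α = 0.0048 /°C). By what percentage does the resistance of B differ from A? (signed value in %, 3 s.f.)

-33.6%

R ∝ ρL/d² with ρ ∝ (1+αΔT), so R_B/R_A = (1 − 35.4/100) × (1 + 14.1/100)⁻² × (1 + 0.0048×70.3)
= 0.646 × 0.7681 × 1.337 = 0.6636
(R_B − R_A)/R_A = 0.6636 − 1 = -33.6%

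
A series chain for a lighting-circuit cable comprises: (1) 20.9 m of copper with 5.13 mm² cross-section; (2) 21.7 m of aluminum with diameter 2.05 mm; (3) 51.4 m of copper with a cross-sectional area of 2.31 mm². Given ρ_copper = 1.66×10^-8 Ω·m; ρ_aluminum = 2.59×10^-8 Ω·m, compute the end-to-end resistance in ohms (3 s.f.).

0.607 Ω

Seg 1: A = 5.13 mm² = 5.130e-06 m²
R_1 = (1.66×10^-8)(20.9)/(5.130e-06) = 0.06763 Ω
Seg 2: A = π(d/2)² = π(1.0250e-03 m)² = 3.301e-06 m²
R_2 = (2.59×10^-8)(21.7)/(3.301e-06) = 0.1703 Ω
Seg 3: A = 2.31 mm² = 2.310e-06 m²
R_3 = (1.66×10^-8)(51.4)/(2.310e-06) = 0.3694 Ω
R_total = R_1 + R_2 + R_3 = 0.607 Ω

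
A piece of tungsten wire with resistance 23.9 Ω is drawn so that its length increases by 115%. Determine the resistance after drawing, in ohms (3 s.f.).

110 Ω

k = 1 + 115/100 = 2.15; volume constant ⇒ A' = A/k, so R' = k²R.
R' = 4.622 × 23.9 = 110 Ω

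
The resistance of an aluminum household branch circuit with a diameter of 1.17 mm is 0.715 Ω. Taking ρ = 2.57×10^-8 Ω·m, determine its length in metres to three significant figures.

A = π(d/2)² = π(5.8500e-04 m)² = 1.075e-06 m²
L = RA/ρ = (0.715)(1.075e-06)/(2.57×10^-8) = 29.9 m

29.9 m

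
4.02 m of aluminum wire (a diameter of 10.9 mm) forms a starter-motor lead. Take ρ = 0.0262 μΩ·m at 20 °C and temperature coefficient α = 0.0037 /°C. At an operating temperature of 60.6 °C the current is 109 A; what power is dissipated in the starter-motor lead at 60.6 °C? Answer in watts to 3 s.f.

15.4 W

ρ = 0.0262 μΩ·m = 2.62×10^-8 Ω·m
A = π(d/2)² = π(5.4500e-03 m)² = 9.331e-05 m²
R₍20₎ = ρL/A = (2.62×10^-8)(4.02)/(9.331e-05) = 0.001129 Ω
R₍60.6₎ = R₍20₎(1 + αΔT) = 0.001129 × (1 + 0.0037×40.6) = 0.001298 Ω
P = I²R = (109)² × 0.001298 = 15.4 W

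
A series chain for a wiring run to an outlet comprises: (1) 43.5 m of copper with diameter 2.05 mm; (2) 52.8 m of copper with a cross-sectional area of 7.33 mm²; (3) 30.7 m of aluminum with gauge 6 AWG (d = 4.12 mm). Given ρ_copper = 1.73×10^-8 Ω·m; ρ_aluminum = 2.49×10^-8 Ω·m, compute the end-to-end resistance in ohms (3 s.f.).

Seg 1: A = π(d/2)² = π(1.0250e-03 m)² = 3.301e-06 m²
R_1 = (1.73×10^-8)(43.5)/(3.301e-06) = 0.228 Ω
Seg 2: A = 7.33 mm² = 7.330e-06 m²
R_2 = (1.73×10^-8)(52.8)/(7.330e-06) = 0.1246 Ω
Seg 3: A = π(4.12/2 mm)² = π(2.0600e-03 m)² = 1.333e-05 m²
R_3 = (2.49×10^-8)(30.7)/(1.333e-05) = 0.05734 Ω
R_total = R_1 + R_2 + R_3 = 0.410 Ω

0.410 Ω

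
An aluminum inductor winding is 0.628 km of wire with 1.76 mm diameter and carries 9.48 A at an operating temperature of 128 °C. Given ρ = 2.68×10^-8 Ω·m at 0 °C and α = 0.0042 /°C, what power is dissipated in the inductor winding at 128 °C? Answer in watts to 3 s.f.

A = π(d/2)² = π(8.8000e-04 m)² = 2.433e-06 m²
R₍0₎ = ρL/A = (2.68×10^-8)(628)/(2.433e-06) = 6.918 Ω
R₍128₎ = R₍0₎(1 + αΔT) = 6.918 × (1 + 0.0042×128) = 10.64 Ω
P = I²R = (9.48)² × 10.64 = 956 W

956 W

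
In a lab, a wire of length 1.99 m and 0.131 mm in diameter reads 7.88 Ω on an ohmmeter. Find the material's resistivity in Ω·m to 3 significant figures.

A = π(d/2)² = π(6.5500e-05 m)² = 1.348e-08 m²
ρ = RA/L = (7.88)(1.348e-08)/(1.99) = 5.34×10^-8 Ω·m

5.34×10^-8 Ω·m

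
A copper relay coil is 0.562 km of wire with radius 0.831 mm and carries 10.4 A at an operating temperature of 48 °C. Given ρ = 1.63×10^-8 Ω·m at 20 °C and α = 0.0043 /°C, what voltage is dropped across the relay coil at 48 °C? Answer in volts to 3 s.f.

A = πr² = π(8.3100e-04 m)² = 2.169e-06 m²
R₍20₎ = ρL/A = (1.63×10^-8)(562)/(2.169e-06) = 4.223 Ω
R₍48₎ = R₍20₎(1 + αΔT) = 4.223 × (1 + 0.0043×28) = 4.731 Ω
V = IR = 10.4 × 4.731 = 49.2 V

49.2 V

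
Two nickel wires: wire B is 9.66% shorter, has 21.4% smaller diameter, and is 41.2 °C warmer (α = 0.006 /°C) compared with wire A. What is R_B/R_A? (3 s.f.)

1.82

R ∝ ρL/d² with ρ ∝ (1+αΔT), so R_B/R_A = (1 − 9.66/100) × (1 − 21.4/100)⁻² × (1 + 0.006×41.2)
= 0.9034 × 1.619 × 1.247 = 1.82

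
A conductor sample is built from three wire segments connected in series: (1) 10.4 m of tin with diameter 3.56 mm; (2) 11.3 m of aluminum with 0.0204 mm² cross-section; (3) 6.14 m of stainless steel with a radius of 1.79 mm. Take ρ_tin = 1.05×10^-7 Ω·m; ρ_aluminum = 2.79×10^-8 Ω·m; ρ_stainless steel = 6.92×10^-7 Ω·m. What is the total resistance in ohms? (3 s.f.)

Seg 1: A = π(d/2)² = π(1.7800e-03 m)² = 9.954e-06 m²
R_1 = (1.05×10^-7)(10.4)/(9.954e-06) = 0.1097 Ω
Seg 2: A = 0.0204 mm² = 2.040e-08 m²
R_2 = (2.79×10^-8)(11.3)/(2.040e-08) = 15.45 Ω
Seg 3: A = πr² = π(1.7900e-03 m)² = 1.007e-05 m²
R_3 = (6.92×10^-7)(6.14)/(1.007e-05) = 0.4221 Ω
R_total = R_1 + R_2 + R_3 = 16.0 Ω

16.0 Ω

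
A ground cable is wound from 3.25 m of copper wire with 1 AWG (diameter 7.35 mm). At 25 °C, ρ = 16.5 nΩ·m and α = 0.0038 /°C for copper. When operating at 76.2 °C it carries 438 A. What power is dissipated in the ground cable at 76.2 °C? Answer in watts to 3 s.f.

ρ = 16.5 nΩ·m = 1.65×10^-8 Ω·m
A = π(7.35/2 mm)² = π(3.6750e-03 m)² = 4.243e-05 m²
R₍25₎ = ρL/A = (1.65×10^-8)(3.25)/(4.243e-05) = 0.001264 Ω
R₍76.2₎ = R₍25₎(1 + αΔT) = 0.001264 × (1 + 0.0038×51.2) = 0.00151 Ω
P = I²R = (438)² × 0.00151 = 290 W

290 W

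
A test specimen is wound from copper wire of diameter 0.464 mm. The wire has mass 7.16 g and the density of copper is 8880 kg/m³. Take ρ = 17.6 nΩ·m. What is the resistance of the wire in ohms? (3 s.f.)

0.496 Ω

ρ = 17.6 nΩ·m = 1.76×10^-8 Ω·m
A = π(d/2)² = π(2.3200e-04 m)² = 1.6909e-07 m²
L = m/(density·A) = 0.00716/(8880×1.6909e-07) = 4.768 m
R = ρL/A = (1.76×10^-8)(4.768)/(1.6909e-07) = 0.496 Ω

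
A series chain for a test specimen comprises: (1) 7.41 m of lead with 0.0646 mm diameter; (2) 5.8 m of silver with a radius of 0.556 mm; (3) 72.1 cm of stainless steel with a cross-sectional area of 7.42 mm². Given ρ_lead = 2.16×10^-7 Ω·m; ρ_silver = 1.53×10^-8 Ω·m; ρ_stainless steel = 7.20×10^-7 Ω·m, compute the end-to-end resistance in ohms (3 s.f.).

Seg 1: A = π(d/2)² = π(3.2300e-05 m)² = 3.278e-09 m²
R_1 = (2.16×10^-7)(7.41)/(3.278e-09) = 488.3 Ω
Seg 2: A = πr² = π(5.5600e-04 m)² = 9.712e-07 m²
R_2 = (1.53×10^-8)(5.8)/(9.712e-07) = 0.09137 Ω
Seg 3: A = 7.42 mm² = 7.420e-06 m²
R_3 = (7.20×10^-7)(0.721)/(7.420e-06) = 0.06996 Ω
R_total = R_1 + R_2 + R_3 = 488 Ω

488 Ω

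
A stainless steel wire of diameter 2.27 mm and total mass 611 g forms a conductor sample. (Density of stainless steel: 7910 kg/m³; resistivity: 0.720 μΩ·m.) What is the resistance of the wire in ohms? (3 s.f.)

ρ = 0.720 μΩ·m = 7.20×10^-7 Ω·m
A = π(d/2)² = π(1.1350e-03 m)² = 4.0471e-06 m²
L = m/(density·A) = 0.611/(7910×4.0471e-06) = 19.09 m
R = ρL/A = (7.20×10^-7)(19.09)/(4.0471e-06) = 3.40 Ω

3.40 Ω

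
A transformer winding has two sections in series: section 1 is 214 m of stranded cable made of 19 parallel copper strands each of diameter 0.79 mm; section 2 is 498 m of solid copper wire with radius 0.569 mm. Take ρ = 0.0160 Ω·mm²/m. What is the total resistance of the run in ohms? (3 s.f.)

8.20 Ω

ρ = 0.0160 Ω·mm²/m = 1.60×10^-8 Ω·m
Section 1: A_strand = π(3.9500e-04)² = 4.902e-07 m²; R₁ = ρL/(N·A_s) = (1.60×10^-8)(214)/(19×4.902e-07) = 0.3677 Ω
Section 2: A = πr² = π(5.6900e-04 m)² = 1.017e-06 m²
R₂ = (1.60×10^-8)(498)/(1.017e-06) = 7.834 Ω
R = R₁ + R₂ = 8.20 Ω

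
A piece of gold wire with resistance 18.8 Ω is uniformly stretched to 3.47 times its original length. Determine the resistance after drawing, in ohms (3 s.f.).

Volume constant ⇒ A' = A/k with k = 3.47. R' = ρ(kL)/(A/k) = k²R.
R' = 12.04 × 18.8 = 226 Ω

226 Ω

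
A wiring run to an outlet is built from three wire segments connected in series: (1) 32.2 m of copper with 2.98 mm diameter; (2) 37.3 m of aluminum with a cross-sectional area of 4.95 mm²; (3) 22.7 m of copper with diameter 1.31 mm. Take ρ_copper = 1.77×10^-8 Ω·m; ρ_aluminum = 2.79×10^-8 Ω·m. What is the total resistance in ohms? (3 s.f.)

Seg 1: A = π(d/2)² = π(1.4900e-03 m)² = 6.975e-06 m²
R_1 = (1.77×10^-8)(32.2)/(6.975e-06) = 0.08172 Ω
Seg 2: A = 4.95 mm² = 4.950e-06 m²
R_2 = (2.79×10^-8)(37.3)/(4.950e-06) = 0.2102 Ω
Seg 3: A = π(d/2)² = π(6.5500e-04 m)² = 1.348e-06 m²
R_3 = (1.77×10^-8)(22.7)/(1.348e-06) = 0.2981 Ω
R_total = R_1 + R_2 + R_3 = 0.590 Ω

0.590 Ω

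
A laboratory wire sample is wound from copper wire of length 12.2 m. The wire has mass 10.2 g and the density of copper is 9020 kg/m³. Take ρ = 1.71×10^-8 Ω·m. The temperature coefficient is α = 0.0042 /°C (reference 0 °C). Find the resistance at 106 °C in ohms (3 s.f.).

3.25 Ω

A = m/(density·L) = 0.0102/(9020×12.2) = 9.2690e-08 m²
R = ρL/A = (1.71×10^-8)(12.2)/(9.2690e-08) = 2.251 Ω
R(106 °C) = 2.251 × (1 + 0.0042×106) = 3.25 Ω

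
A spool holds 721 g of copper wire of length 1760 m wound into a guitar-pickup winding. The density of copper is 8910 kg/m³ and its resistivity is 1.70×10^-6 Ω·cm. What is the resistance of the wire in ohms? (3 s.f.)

651 Ω

ρ = 1.70×10^-6 Ω·cm = 1.70×10^-8 Ω·m
A = m/(density·L) = 0.721/(8910×1760) = 4.5977e-08 m²
R = ρL/A = (1.70×10^-8)(1760)/(4.5977e-08) = 651 Ω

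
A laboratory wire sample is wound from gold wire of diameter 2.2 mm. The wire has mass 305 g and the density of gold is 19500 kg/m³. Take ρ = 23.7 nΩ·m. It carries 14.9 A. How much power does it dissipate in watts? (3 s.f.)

ρ = 23.7 nΩ·m = 2.37×10^-8 Ω·m
A = π(d/2)² = π(1.1000e-03 m)² = 3.8013e-06 m²
L = m/(density·A) = 0.305/(19500×3.8013e-06) = 4.115 m
R = ρL/A = (2.37×10^-8)(4.115)/(3.8013e-06) = 0.02565 Ω
P = I²R = (14.9)² × 0.02565 = 5.70 W

5.70 W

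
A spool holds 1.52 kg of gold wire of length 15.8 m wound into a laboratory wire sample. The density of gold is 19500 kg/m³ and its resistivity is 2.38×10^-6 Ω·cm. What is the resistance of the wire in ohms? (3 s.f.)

ρ = 2.38×10^-6 Ω·cm = 2.38×10^-8 Ω·m
A = m/(density·L) = 1.52/(19500×15.8) = 4.9335e-06 m²
R = ρL/A = (2.38×10^-8)(15.8)/(4.9335e-06) = 0.0762 Ω

0.0762 Ω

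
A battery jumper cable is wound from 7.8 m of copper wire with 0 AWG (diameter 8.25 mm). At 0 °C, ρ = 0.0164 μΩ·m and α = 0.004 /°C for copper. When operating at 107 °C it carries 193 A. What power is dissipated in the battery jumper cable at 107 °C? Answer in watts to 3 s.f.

127 W

ρ = 0.0164 μΩ·m = 1.64×10^-8 Ω·m
A = π(8.25/2 mm)² = π(4.1250e-03 m)² = 5.346e-05 m²
R₍0₎ = ρL/A = (1.64×10^-8)(7.8)/(5.346e-05) = 0.002393 Ω
R₍107₎ = R₍0₎(1 + αΔT) = 0.002393 × (1 + 0.004×107) = 0.003417 Ω
P = I²R = (193)² × 0.003417 = 127 W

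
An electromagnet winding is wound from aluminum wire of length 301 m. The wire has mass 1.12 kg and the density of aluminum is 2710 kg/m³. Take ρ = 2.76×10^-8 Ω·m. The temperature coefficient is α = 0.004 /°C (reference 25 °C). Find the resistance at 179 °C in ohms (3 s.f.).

9.78 Ω

A = m/(density·L) = 1.12/(2710×301) = 1.3730e-06 m²
R = ρL/A = (2.76×10^-8)(301)/(1.3730e-06) = 6.051 Ω
R(179 °C) = 6.051 × (1 + 0.004×154) = 9.78 Ω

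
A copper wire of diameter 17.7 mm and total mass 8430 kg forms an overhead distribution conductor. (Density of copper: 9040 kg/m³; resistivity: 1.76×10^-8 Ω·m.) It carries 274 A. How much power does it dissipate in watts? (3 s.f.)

20400 W

A = π(d/2)² = π(8.8500e-03 m)² = 2.4606e-04 m²
L = m/(density·A) = 8430/(9040×2.4606e-04) = 3790 m
R = ρL/A = (1.76×10^-8)(3790)/(2.4606e-04) = 0.2711 Ω
P = I²R = (274)² × 0.2711 = 20400 W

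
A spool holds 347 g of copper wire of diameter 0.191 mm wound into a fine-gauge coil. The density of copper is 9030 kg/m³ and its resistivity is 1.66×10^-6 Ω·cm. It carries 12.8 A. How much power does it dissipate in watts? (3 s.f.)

ρ = 1.66×10^-6 Ω·cm = 1.66×10^-8 Ω·m
A = π(d/2)² = π(9.5500e-05 m)² = 2.8652e-08 m²
L = m/(density·A) = 0.347/(9030×2.8652e-08) = 1341 m
R = ρL/A = (1.66×10^-8)(1341)/(2.8652e-08) = 777 Ω
P = I²R = (12.8)² × 777 = 1.27×10^5 W

1.27×10^5 W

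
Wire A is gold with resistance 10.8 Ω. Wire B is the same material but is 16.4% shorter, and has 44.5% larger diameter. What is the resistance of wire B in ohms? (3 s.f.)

R ∝ L/d², so R_B/R_A = (1 − 16.4/100) × (1 + 44.5/100)⁻²
= 0.836 × 0.4789 = 0.4004
R_B = 0.4004 × 10.8 = 4.32 Ω

4.32 Ω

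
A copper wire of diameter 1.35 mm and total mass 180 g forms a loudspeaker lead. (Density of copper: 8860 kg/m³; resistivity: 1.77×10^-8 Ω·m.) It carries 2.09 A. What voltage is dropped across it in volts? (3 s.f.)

A = π(d/2)² = π(6.7500e-04 m)² = 1.4314e-06 m²
L = m/(density·A) = 0.18/(8860×1.4314e-06) = 14.19 m
R = ρL/A = (1.77×10^-8)(14.19)/(1.4314e-06) = 0.1755 Ω
V = IR = 2.09 × 0.1755 = 0.367 V

0.367 V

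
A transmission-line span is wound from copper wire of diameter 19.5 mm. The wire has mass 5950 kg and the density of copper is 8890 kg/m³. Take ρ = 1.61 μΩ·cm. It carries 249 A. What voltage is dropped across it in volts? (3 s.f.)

30.1 V

ρ = 1.61 μΩ·cm = 1.61×10^-8 Ω·m
A = π(d/2)² = π(9.7500e-03 m)² = 2.9865e-04 m²
L = m/(density·A) = 5950/(8890×2.9865e-04) = 2241 m
R = ρL/A = (1.61×10^-8)(2241)/(2.9865e-04) = 0.1208 Ω
V = IR = 249 × 0.1208 = 30.1 V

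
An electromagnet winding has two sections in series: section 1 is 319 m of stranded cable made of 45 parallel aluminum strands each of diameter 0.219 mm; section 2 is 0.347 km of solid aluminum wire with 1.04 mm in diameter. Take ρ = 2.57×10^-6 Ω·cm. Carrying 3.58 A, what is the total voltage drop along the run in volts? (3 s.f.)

54.9 V

ρ = 2.57×10^-6 Ω·cm = 2.57×10^-8 Ω·m
Section 1: A_strand = π(1.0950e-04)² = 3.767e-08 m²; R₁ = ρL/(N·A_s) = (2.57×10^-8)(319)/(45×3.767e-08) = 4.837 Ω
Section 2: A = π(d/2)² = π(5.2000e-04 m)² = 8.495e-07 m²
R₂ = (2.57×10^-8)(347)/(8.495e-07) = 10.5 Ω
R = R₁ + R₂ = 15.33 Ω
V = IR = 3.58 × 15.33 = 54.9 V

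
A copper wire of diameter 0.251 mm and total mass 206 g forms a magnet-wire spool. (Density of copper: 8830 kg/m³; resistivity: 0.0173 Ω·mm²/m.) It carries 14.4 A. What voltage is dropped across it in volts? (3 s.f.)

2370 V

ρ = 0.0173 Ω·mm²/m = 1.73×10^-8 Ω·m
A = π(d/2)² = π(1.2550e-04 m)² = 4.9481e-08 m²
L = m/(density·A) = 0.206/(8830×4.9481e-08) = 471.5 m
R = ρL/A = (1.73×10^-8)(471.5)/(4.9481e-08) = 164.8 Ω
V = IR = 14.4 × 164.8 = 2370 V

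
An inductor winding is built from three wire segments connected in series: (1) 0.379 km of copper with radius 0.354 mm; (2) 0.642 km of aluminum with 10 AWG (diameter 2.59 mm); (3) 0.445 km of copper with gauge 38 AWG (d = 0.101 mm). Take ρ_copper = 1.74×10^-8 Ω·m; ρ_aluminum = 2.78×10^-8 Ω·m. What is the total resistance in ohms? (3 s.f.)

987 Ω

Seg 1: A = πr² = π(3.5400e-04 m)² = 3.937e-07 m²
R_1 = (1.74×10^-8)(379)/(3.937e-07) = 16.75 Ω
Seg 2: A = π(2.59/2 mm)² = π(1.2950e-03 m)² = 5.269e-06 m²
R_2 = (2.78×10^-8)(642)/(5.269e-06) = 3.388 Ω
Seg 3: A = π(0.101/2 mm)² = π(5.0500e-05 m)² = 8.012e-09 m²
R_3 = (1.74×10^-8)(445)/(8.012e-09) = 966.4 Ω
R_total = R_1 + R_2 + R_3 = 987 Ω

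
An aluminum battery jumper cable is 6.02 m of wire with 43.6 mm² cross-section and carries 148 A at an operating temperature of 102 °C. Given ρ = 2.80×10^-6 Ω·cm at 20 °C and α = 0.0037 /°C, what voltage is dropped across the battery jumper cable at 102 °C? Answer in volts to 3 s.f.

0.746 V

ρ = 2.80×10^-6 Ω·cm = 2.80×10^-8 Ω·m
A = 43.6 mm² = 4.360e-05 m²
R₍20₎ = ρL/A = (2.80×10^-8)(6.02)/(4.360e-05) = 0.003866 Ω
R₍102₎ = R₍20₎(1 + αΔT) = 0.003866 × (1 + 0.0037×82) = 0.005039 Ω
V = IR = 148 × 0.005039 = 0.746 V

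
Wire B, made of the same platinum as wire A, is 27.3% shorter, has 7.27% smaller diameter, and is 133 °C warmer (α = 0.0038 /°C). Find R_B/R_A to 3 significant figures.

1.27

R ∝ ρL/d² with ρ ∝ (1+αΔT), so R_B/R_A = (1 − 27.3/100) × (1 − 7.27/100)⁻² × (1 + 0.0038×133)
= 0.727 × 1.163 × 1.505 = 1.27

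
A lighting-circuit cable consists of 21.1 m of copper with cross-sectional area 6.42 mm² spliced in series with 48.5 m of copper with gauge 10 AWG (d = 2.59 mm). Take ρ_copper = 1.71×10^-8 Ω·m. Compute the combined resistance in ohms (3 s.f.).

0.214 Ω

Segment 1: A = 6.42 mm² = 6.420e-06 m²
R₁ = ρL/A = (1.71×10^-8)(21.1)/(6.420e-06) = 0.0562 Ω
Segment 2: A = π(2.59/2 mm)² = π(1.2950e-03 m)² = 5.269e-06 m²
R₂ = (1.71×10^-8)(48.5)/(5.269e-06) = 0.1574 Ω
R = R₁ + R₂ = 0.214 Ω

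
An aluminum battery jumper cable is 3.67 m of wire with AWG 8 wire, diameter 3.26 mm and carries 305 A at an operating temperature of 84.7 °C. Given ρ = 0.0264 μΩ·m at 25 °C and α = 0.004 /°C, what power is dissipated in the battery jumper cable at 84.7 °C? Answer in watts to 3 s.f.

1340 W

ρ = 0.0264 μΩ·m = 2.64×10^-8 Ω·m
A = π(3.26/2 mm)² = π(1.6300e-03 m)² = 8.347e-06 m²
R₍25₎ = ρL/A = (2.64×10^-8)(3.67)/(8.347e-06) = 0.01161 Ω
R₍84.7₎ = R₍25₎(1 + αΔT) = 0.01161 × (1 + 0.004×59.7) = 0.01438 Ω
P = I²R = (305)² × 0.01438 = 1340 W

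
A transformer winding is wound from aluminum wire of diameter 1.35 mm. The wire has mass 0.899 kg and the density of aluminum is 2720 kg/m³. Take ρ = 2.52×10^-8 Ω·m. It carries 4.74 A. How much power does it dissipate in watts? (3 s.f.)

A = π(d/2)² = π(6.7500e-04 m)² = 1.4314e-06 m²
L = m/(density·A) = 0.899/(2720×1.4314e-06) = 230.9 m
R = ρL/A = (2.52×10^-8)(230.9)/(1.4314e-06) = 4.065 Ω
P = I²R = (4.74)² × 4.065 = 91.3 W

91.3 W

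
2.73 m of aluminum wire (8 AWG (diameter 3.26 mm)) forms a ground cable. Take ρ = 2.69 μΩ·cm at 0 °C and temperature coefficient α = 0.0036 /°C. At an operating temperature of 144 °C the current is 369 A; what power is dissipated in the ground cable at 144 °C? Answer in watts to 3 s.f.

1820 W

ρ = 2.69 μΩ·cm = 2.69×10^-8 Ω·m
A = π(3.26/2 mm)² = π(1.6300e-03 m)² = 8.347e-06 m²
R₍0₎ = ρL/A = (2.69×10^-8)(2.73)/(8.347e-06) = 0.008798 Ω
R₍144₎ = R₍0₎(1 + αΔT) = 0.008798 × (1 + 0.0036×144) = 0.01336 Ω
P = I²R = (369)² × 0.01336 = 1820 W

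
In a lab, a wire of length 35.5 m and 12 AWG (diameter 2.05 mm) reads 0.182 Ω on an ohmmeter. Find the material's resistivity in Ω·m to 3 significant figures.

1.69×10^-8 Ω·m

A = π(2.05/2 mm)² = π(1.0250e-03 m)² = 3.301e-06 m²
ρ = RA/L = (0.182)(3.301e-06)/(35.5) = 1.69×10^-8 Ω·m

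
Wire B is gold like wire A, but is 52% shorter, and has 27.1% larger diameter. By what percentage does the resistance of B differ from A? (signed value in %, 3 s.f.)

-70.3%

R ∝ L/d², so R_B/R_A = (1 − 52/100) × (1 + 27.1/100)⁻²
= 0.48 × 0.619 = 0.2971
(R_B − R_A)/R_A = 0.2971 − 1 = -70.3%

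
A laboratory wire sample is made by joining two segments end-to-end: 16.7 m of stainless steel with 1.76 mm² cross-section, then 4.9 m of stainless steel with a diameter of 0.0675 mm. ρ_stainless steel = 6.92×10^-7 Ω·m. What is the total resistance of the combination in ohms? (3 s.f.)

Segment 1: A = 1.76 mm² = 1.760e-06 m²
R₁ = ρL/A = (6.92×10^-7)(16.7)/(1.760e-06) = 6.566 Ω
Segment 2: A = π(d/2)² = π(3.3750e-05 m)² = 3.578e-09 m²
R₂ = (6.92×10^-7)(4.9)/(3.578e-09) = 947.6 Ω
R = R₁ + R₂ = 954 Ω

954 Ω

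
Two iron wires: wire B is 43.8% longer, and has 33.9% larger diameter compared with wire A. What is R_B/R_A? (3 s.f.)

0.802

R ∝ L/d², so R_B/R_A = (1 + 43.8/100) × (1 + 33.9/100)⁻²
= 1.438 × 0.5577 = 0.802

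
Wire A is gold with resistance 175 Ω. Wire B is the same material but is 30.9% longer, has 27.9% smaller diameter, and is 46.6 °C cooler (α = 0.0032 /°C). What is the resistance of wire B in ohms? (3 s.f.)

375 Ω

R ∝ ρL/d² with ρ ∝ (1+αΔT), so R_B/R_A = (1 + 30.9/100) × (1 − 27.9/100)⁻² × (1 − 0.0032×46.6)
= 1.309 × 1.924 × 0.8509 = 2.143
R_B = 2.143 × 175 = 375 Ω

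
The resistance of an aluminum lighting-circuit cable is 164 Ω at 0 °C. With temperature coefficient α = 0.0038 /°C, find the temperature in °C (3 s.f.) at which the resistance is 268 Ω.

R = R₀(1 + α(T − T₀)) ⇒ T = T₀ + (R/R₀ − 1)/α
T = 0 + (268/164 − 1)/0.0038 = 0 + (0.6341)/0.0038 = 167 °C

167 °C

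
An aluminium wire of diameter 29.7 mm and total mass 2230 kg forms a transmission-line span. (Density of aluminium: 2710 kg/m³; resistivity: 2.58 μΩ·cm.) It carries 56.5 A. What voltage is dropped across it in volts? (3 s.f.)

ρ = 2.58 μΩ·cm = 2.58×10^-8 Ω·m
A = π(d/2)² = π(1.4850e-02 m)² = 6.9279e-04 m²
L = m/(density·A) = 2230/(2710×6.9279e-04) = 1188 m
R = ρL/A = (2.58×10^-8)(1188)/(6.9279e-04) = 0.04423 Ω
V = IR = 56.5 × 0.04423 = 2.50 V

2.50 V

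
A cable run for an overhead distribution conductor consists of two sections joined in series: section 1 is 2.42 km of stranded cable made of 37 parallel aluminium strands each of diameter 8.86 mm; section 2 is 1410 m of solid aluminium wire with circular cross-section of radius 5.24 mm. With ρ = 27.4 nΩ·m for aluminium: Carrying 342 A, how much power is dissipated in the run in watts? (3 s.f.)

ρ = 27.4 nΩ·m = 2.74×10^-8 Ω·m
Section 1: A_strand = π(4.4300e-03)² = 6.165e-05 m²; R₁ = ρL/(N·A_s) = (2.74×10^-8)(2420)/(37×6.165e-05) = 0.02907 Ω
Section 2: A = πr² = π(5.2400e-03 m)² = 8.626e-05 m²
R₂ = (2.74×10^-8)(1410)/(8.626e-05) = 0.4479 Ω
R = R₁ + R₂ = 0.4769 Ω
P = I²R = (342)² × 0.4769 = 55800 W

55800 W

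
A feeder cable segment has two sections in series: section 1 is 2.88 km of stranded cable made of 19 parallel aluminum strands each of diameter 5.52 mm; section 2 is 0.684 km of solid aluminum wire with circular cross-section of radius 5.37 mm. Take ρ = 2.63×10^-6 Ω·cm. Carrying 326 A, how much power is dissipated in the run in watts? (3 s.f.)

ρ = 2.63×10^-6 Ω·cm = 2.63×10^-8 Ω·m
Section 1: A_strand = π(2.7600e-03)² = 2.393e-05 m²; R₁ = ρL/(N·A_s) = (2.63×10^-8)(2880)/(19×2.393e-05) = 0.1666 Ω
Section 2: A = πr² = π(5.3700e-03 m)² = 9.059e-05 m²
R₂ = (2.63×10^-8)(684)/(9.059e-05) = 0.1986 Ω
R = R₁ + R₂ = 0.3652 Ω
P = I²R = (326)² × 0.3652 = 38800 W

38800 W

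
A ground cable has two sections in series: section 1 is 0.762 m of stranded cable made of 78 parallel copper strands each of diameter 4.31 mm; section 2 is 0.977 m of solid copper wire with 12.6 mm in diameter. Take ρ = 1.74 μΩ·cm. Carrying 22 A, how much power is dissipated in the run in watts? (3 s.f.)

0.0716 W

ρ = 1.74 μΩ·cm = 1.74×10^-8 Ω·m
Section 1: A_strand = π(2.1550e-03)² = 1.459e-05 m²; R₁ = ρL/(N·A_s) = (1.74×10^-8)(0.762)/(78×1.459e-05) = 1.165×10^-5 Ω
Section 2: A = π(d/2)² = π(6.3000e-03 m)² = 1.247e-04 m²
R₂ = (1.74×10^-8)(0.977)/(1.247e-04) = 1.363×10^-4 Ω
R = R₁ + R₂ = 1.480×10^-4 Ω
P = I²R = (22)² × 1.480×10^-4 = 0.0716 W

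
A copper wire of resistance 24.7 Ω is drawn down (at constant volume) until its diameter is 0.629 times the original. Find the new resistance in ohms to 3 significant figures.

Volume constant ⇒ L' = L/r² with r = 0.629. R' = ρL'/A' = ρ(L/r²)/(πr²d₀²/4) = R/r⁴.
R' = 6.388 × 24.7 = 158 Ω

158 Ω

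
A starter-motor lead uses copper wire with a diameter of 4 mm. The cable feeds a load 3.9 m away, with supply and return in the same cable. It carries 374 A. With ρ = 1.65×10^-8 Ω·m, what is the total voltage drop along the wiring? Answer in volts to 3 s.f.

3.83 V

A = π(d/2)² = π(2.0000e-03 m)² = 1.257e-05 m²
Total conductor length (both ways) L = 2 × 3.9 = 7.8 m
R = ρL/A = (1.65×10^-8)(7.8)/(1.257e-05) = 0.01024 Ω
V = IR = 374 × 0.01024 = 3.83 V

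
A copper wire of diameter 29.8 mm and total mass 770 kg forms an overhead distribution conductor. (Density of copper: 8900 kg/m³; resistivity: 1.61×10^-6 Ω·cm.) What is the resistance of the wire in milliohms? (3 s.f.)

ρ = 1.61×10^-6 Ω·cm = 1.61×10^-8 Ω·m
A = π(d/2)² = π(1.4900e-02 m)² = 6.9746e-04 m²
L = m/(density·A) = 770/(8900×6.9746e-04) = 124 m
R = ρL/A = (1.61×10^-8)(124)/(6.9746e-04) = 2.86 mΩ

2.86 mΩ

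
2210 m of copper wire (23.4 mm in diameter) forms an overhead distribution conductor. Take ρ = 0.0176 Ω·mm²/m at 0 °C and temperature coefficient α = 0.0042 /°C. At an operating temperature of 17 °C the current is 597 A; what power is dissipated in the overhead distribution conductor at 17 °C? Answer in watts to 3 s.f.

ρ = 0.0176 Ω·mm²/m = 1.76×10^-8 Ω·m
A = π(d/2)² = π(1.1700e-02 m)² = 4.301e-04 m²
R₍0₎ = ρL/A = (1.76×10^-8)(2210)/(4.301e-04) = 0.09044 Ω
R₍17₎ = R₍0₎(1 + αΔT) = 0.09044 × (1 + 0.0042×17) = 0.0969 Ω
P = I²R = (597)² × 0.0969 = 34500 W

34500 W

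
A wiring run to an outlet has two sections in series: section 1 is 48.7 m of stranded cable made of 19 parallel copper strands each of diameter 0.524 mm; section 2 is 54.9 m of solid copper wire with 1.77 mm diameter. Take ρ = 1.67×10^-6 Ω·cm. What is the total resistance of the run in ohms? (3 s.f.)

0.571 Ω

ρ = 1.67×10^-6 Ω·cm = 1.67×10^-8 Ω·m
Section 1: A_strand = π(2.6200e-04)² = 2.157e-07 m²; R₁ = ρL/(N·A_s) = (1.67×10^-8)(48.7)/(19×2.157e-07) = 0.1985 Ω
Section 2: A = π(d/2)² = π(8.8500e-04 m)² = 2.461e-06 m²
R₂ = (1.67×10^-8)(54.9)/(2.461e-06) = 0.3726 Ω
R = R₁ + R₂ = 0.571 Ω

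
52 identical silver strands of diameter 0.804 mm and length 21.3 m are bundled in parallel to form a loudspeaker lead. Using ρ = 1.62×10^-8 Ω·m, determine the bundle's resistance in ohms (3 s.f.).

A_strand = π(4.0200e-04 m)² = 5.077e-07 m²
R_strand = ρL/A = (1.62×10^-8)(21.3)/(5.077e-07) = 0.6797 Ω
R_total = R_strand/N = 0.6797/52 = 0.0131 Ω

0.0131 Ω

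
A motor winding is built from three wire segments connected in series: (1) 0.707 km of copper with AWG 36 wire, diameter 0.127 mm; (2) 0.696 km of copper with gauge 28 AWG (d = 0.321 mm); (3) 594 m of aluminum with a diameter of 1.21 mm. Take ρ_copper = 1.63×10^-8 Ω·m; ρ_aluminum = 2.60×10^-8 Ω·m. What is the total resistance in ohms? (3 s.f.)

Seg 1: A = π(0.127/2 mm)² = π(6.3500e-05 m)² = 1.267e-08 m²
R_1 = (1.63×10^-8)(707)/(1.267e-08) = 909.7 Ω
Seg 2: A = π(0.321/2 mm)² = π(1.6050e-04 m)² = 8.093e-08 m²
R_2 = (1.63×10^-8)(696)/(8.093e-08) = 140.2 Ω
Seg 3: A = π(d/2)² = π(6.0500e-04 m)² = 1.150e-06 m²
R_3 = (2.60×10^-8)(594)/(1.150e-06) = 13.43 Ω
R_total = R_1 + R_2 + R_3 = 1060 Ω

1060 Ω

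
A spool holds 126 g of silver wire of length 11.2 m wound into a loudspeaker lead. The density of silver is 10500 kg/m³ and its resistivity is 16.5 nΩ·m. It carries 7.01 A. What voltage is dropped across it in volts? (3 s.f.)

1.21 V

ρ = 16.5 nΩ·m = 1.65×10^-8 Ω·m
A = m/(density·L) = 0.126/(10500×11.2) = 1.0714e-06 m²
R = ρL/A = (1.65×10^-8)(11.2)/(1.0714e-06) = 0.1725 Ω
V = IR = 7.01 × 0.1725 = 1.21 V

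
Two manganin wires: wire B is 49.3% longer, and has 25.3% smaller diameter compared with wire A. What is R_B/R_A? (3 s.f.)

2.68

R ∝ L/d², so R_B/R_A = (1 + 49.3/100) × (1 − 25.3/100)⁻²
= 1.493 × 1.792 = 2.68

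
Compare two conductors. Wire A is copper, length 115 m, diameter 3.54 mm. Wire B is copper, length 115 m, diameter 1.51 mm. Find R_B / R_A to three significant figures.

5.50

R ∝ ρL/d², so R_B/R_A = (d_A/d_B)²
= (3.54/1.51)² = 5.50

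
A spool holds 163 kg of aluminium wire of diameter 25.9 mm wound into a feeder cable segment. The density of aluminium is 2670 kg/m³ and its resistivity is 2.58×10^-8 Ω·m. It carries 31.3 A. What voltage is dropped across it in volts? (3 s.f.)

0.178 V

A = π(d/2)² = π(1.2950e-02 m)² = 5.2685e-04 m²
L = m/(density·A) = 163/(2670×5.2685e-04) = 115.9 m
R = ρL/A = (2.58×10^-8)(115.9)/(5.2685e-04) = 0.005674 Ω
V = IR = 31.3 × 0.005674 = 0.178 V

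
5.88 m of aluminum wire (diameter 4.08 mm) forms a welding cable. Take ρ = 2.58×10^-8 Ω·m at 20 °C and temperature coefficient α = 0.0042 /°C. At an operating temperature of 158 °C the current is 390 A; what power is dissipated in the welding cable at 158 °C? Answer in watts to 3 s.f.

2790 W

A = π(d/2)² = π(2.0400e-03 m)² = 1.307e-05 m²
R₍20₎ = ρL/A = (2.58×10^-8)(5.88)/(1.307e-05) = 0.0116 Ω
R₍158₎ = R₍20₎(1 + αΔT) = 0.0116 × (1 + 0.0042×138) = 0.01833 Ω
P = I²R = (390)² × 0.01833 = 2790 W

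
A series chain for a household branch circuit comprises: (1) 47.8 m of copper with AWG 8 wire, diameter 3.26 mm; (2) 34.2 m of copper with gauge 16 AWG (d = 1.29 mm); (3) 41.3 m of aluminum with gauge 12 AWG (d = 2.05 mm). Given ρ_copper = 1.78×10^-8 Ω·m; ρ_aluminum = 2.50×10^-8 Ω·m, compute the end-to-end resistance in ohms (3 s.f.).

Seg 1: A = π(3.26/2 mm)² = π(1.6300e-03 m)² = 8.347e-06 m²
R_1 = (1.78×10^-8)(47.8)/(8.347e-06) = 0.1019 Ω
Seg 2: A = π(1.29/2 mm)² = π(6.4500e-04 m)² = 1.307e-06 m²
R_2 = (1.78×10^-8)(34.2)/(1.307e-06) = 0.4658 Ω
Seg 3: A = π(2.05/2 mm)² = π(1.0250e-03 m)² = 3.301e-06 m²
R_3 = (2.50×10^-8)(41.3)/(3.301e-06) = 0.3128 Ω
R_total = R_1 + R_2 + R_3 = 0.881 Ω

0.881 Ω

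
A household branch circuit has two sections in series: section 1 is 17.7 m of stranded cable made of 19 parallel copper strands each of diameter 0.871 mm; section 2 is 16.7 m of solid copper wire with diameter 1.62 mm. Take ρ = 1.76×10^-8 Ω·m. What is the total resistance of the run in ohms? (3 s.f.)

0.170 Ω

Section 1: A_strand = π(4.3550e-04)² = 5.958e-07 m²; R₁ = ρL/(N·A_s) = (1.76×10^-8)(17.7)/(19×5.958e-07) = 0.02752 Ω
Section 2: A = π(d/2)² = π(8.1000e-04 m)² = 2.061e-06 m²
R₂ = (1.76×10^-8)(16.7)/(2.061e-06) = 0.1426 Ω
R = R₁ + R₂ = 0.170 Ω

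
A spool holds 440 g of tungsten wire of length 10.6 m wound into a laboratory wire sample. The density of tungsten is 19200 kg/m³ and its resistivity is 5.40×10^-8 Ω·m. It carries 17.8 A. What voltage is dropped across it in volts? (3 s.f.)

4.71 V

A = m/(density·L) = 0.44/(19200×10.6) = 2.1619e-06 m²
R = ρL/A = (5.40×10^-8)(10.6)/(2.1619e-06) = 0.2648 Ω
V = IR = 17.8 × 0.2648 = 4.71 V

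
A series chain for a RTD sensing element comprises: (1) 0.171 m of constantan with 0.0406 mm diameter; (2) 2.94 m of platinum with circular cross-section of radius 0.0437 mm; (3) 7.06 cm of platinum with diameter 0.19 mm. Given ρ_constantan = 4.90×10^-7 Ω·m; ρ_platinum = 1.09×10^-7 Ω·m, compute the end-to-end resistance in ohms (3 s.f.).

118 Ω

Seg 1: A = π(d/2)² = π(2.0300e-05 m)² = 1.295e-09 m²
R_1 = (4.90×10^-7)(0.171)/(1.295e-09) = 64.72 Ω
Seg 2: A = πr² = π(4.3700e-05 m)² = 5.999e-09 m²
R_2 = (1.09×10^-7)(2.94)/(5.999e-09) = 53.41 Ω
Seg 3: A = π(d/2)² = π(9.5000e-05 m)² = 2.835e-08 m²
R_3 = (1.09×10^-7)(0.0706)/(2.835e-08) = 0.2714 Ω
R_total = R_1 + R_2 + R_3 = 118 Ω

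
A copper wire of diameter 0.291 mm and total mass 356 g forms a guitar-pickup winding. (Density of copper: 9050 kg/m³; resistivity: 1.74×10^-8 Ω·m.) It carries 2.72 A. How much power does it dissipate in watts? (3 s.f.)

1140 W

A = π(d/2)² = π(1.4550e-04 m)² = 6.6508e-08 m²
L = m/(density·A) = 0.356/(9050×6.6508e-08) = 591.5 m
R = ρL/A = (1.74×10^-8)(591.5)/(6.6508e-08) = 154.7 Ω
P = I²R = (2.72)² × 154.7 = 1140 W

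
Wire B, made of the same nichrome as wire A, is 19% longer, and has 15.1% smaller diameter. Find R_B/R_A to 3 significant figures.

1.65

R ∝ L/d², so R_B/R_A = (1 + 19/100) × (1 − 15.1/100)⁻²
= 1.19 × 1.387 = 1.65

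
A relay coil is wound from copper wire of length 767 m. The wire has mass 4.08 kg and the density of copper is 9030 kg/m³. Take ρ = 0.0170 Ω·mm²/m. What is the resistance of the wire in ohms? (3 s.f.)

22.1 Ω

ρ = 0.0170 Ω·mm²/m = 1.70×10^-8 Ω·m
A = m/(density·L) = 4.08/(9030×767) = 5.8908e-07 m²
R = ρL/A = (1.70×10^-8)(767)/(5.8908e-07) = 22.1 Ω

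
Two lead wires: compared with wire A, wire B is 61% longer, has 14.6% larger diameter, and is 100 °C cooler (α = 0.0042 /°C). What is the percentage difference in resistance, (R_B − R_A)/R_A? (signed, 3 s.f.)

R ∝ ρL/d² with ρ ∝ (1+αΔT), so R_B/R_A = (1 + 61/100) × (1 + 14.6/100)⁻² × (1 − 0.0042×100)
= 1.61 × 0.7614 × 0.58 = 0.711
(R_B − R_A)/R_A = 0.711 − 1 = -28.9%

-28.9%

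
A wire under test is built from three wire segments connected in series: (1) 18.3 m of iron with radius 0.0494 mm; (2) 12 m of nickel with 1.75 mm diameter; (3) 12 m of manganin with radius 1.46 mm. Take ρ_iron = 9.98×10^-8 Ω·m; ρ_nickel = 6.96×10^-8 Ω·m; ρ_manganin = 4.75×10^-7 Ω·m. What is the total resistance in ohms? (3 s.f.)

Seg 1: A = πr² = π(4.9400e-05 m)² = 7.667e-09 m²
R_1 = (9.98×10^-8)(18.3)/(7.667e-09) = 238.2 Ω
Seg 2: A = π(d/2)² = π(8.7500e-04 m)² = 2.405e-06 m²
R_2 = (6.96×10^-8)(12)/(2.405e-06) = 0.3472 Ω
Seg 3: A = πr² = π(1.4600e-03 m)² = 6.697e-06 m²
R_3 = (4.75×10^-7)(12)/(6.697e-06) = 0.8512 Ω
R_total = R_1 + R_2 + R_3 = 239 Ω

239 Ω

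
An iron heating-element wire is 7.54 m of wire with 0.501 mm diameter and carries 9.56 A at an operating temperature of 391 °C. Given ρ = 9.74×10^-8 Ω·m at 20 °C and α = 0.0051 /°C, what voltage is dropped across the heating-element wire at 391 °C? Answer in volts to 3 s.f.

A = π(d/2)² = π(2.5050e-04 m)² = 1.971e-07 m²
R₍20₎ = ρL/A = (9.74×10^-8)(7.54)/(1.971e-07) = 3.725 Ω
R₍391₎ = R₍20₎(1 + αΔT) = 3.725 × (1 + 0.0051×371) = 10.77 Ω
V = IR = 9.56 × 10.77 = 103 V

103 V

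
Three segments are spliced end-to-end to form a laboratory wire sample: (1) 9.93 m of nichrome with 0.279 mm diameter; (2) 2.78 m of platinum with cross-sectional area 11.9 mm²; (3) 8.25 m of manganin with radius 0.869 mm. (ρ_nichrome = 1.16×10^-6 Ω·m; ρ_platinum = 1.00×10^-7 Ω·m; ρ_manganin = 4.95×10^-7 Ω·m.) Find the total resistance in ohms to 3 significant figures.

Seg 1: A = π(d/2)² = π(1.3950e-04 m)² = 6.114e-08 m²
R_1 = (1.16×10^-6)(9.93)/(6.114e-08) = 188.4 Ω
Seg 2: A = 11.9 mm² = 1.190e-05 m²
R_2 = (1.00×10^-7)(2.78)/(1.190e-05) = 0.02336 Ω
Seg 3: A = πr² = π(8.6900e-04 m)² = 2.372e-06 m²
R_3 = (4.95×10^-7)(8.25)/(2.372e-06) = 1.721 Ω
R_total = R_1 + R_2 + R_3 = 190 Ω

190 Ω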